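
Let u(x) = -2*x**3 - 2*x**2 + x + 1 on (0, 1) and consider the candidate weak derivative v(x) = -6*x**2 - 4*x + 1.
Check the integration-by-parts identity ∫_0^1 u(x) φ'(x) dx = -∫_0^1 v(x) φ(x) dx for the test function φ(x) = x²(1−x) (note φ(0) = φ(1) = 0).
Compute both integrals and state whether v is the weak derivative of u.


LHS = 19/60, RHS = 19/60. Yes, v = u' weakly.

u(x) = -2*x**3 - 2*x**2 + x + 1, classical derivative u'(x) = -6*x**2 - 4*x + 1.
φ(x) = x²(1−x), so φ'(x) = x*(2 - 3*x).
Note φ(0) = φ(1) = 0, so the boundary term u·φ vanishes.
LHS = ∫_0^1 u(x) φ'(x) dx = ∫_0^1 (6*x^5 + 2*x^4 - 7*x^3 - x^2 + 2*x) dx. Term by term:
  ∫_0^1 6*x^5 dx = 1;  ∫_0^1 2*x^4 dx = 2/5;  ∫_0^1 -7*x^3 dx = -7/4;
  ∫_0^1 -x^2 dx = -1/3;  ∫_0^1 2*x dx = 1.
Sum: 1 + 2/5 − 7/4 − 1/3 + 1 = 19/60.
So LHS = 19/60.
∫_0^1 v(x) φ(x) dx = ∫_0^1 (6*x^5 - 2*x^4 - 5*x^3 + x^2) dx. Term by term:
  ∫_0^1 6*x^5 dx = 1;  ∫_0^1 -2*x^4 dx = -2/5;  ∫_0^1 -5*x^3 dx = -5/4;
  ∫_0^1 x^2 dx = 1/3.
Sum: 1 − 2/5 − 5/4 + 1/3 = -19/60.
So RHS = -∫_0^1 v(x) φ(x) dx = 19/60.
LHS = RHS, so the identity holds for this test φ.
Moreover u is smooth here and v(x) = u'(x) = -6*x**2 - 4*x + 1 pointwise, so the identity holds for every test function. Hence v is the weak derivative of u.


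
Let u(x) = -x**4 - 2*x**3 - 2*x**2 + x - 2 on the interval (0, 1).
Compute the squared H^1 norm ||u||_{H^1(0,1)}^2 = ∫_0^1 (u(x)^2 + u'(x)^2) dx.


||u||_{H^1}^2 = 26317/630

The H^1 norm (squared) on an interval (0, L) is
  ||u||_{H^1}^2 = ∫_0^L u(x)^2 dx + ∫_0^L u'(x)^2 dx.
Compute u'(x) = -4*x**3 - 6*x**2 - 4*x + 1.
Then u(x)^2 = x**8 + 4*x**7 + 8*x**6 + 6*x**5 + 4*x**4 + 4*x**3 + 9*x**2 - 4*x + 4 and u'(x)^2 = 16*x**6 + 48*x**5 + 68*x**4 + 40*x**3 + 4*x**2 - 8*x + 1.
Integrate each monomial from 0 to 1 using ∫_0^1 c·x^n dx = c·1^(n+1)/(n+1):
  ∫_0^1 u(x)^2 dx = ∫_0^1 (x^8 + 4*x^7 + 8*x^6 + 6*x^5 + 4*x^4 + 4*x^3 + 9*x^2 - 4*x + 4) dx. Term by term:
    ∫_0^1 x^8 dx = 1/9;  ∫_0^1 4*x^7 dx = 1/2;  ∫_0^1 8*x^6 dx = 8/7;
    ∫_0^1 6*x^5 dx = 1;  ∫_0^1 4*x^4 dx = 4/5;  ∫_0^1 4*x^3 dx = 1;
    ∫_0^1 9*x^2 dx = 3;  ∫_0^1 -4*x dx = -2;  ∫_0^1 4 dx = 4.
  Sum: 1/9 + 1/2 + 8/7 + 1 + 4/5 + 1 + 3 − 2 + 4 = 6019/630.
  ∫_0^1 u'(x)^2 dx = ∫_0^1 (16*x^6 + 48*x^5 + 68*x^4 + 40*x^3 + 4*x^2 - 8*x + 1) dx. Term by term:
    ∫_0^1 16*x^6 dx = 16/7;  ∫_0^1 48*x^5 dx = 8;  ∫_0^1 68*x^4 dx = 68/5;
    ∫_0^1 40*x^3 dx = 10;  ∫_0^1 4*x^2 dx = 4/3;  ∫_0^1 -8*x dx = -4;
    ∫_0^1 1 dx = 1.
  Sum: 16/7 + 8 + 68/5 + 10 + 4/3 − 4 + 1 = 3383/105.
Adding: ||u||_{H^1}^2 = 6019/630 + 3383/105 = 26317/630.


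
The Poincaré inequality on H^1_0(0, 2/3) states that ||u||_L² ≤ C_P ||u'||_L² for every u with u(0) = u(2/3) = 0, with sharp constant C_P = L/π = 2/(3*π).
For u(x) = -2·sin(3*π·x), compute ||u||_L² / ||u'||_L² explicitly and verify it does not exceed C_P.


||u||_L² / ||u'||_L² = 1/(3*π) < C_P = 2/(3*π).

u(x) = -2·sin(3*π·x), so u'(x) = -6*π*cos(3*π*x).
Writing u(x) = A·sin(kπx/L) with A = -2 and k = 2, use ∫_0^L sin²(kπx/L) dx = L/2 and ∫_0^L cos²(kπx/L) dx = L/2.
u² = 4·sin²(3*π·x) and (u')² = 36*π^2·cos²(3*π·x), and each of sin², cos² integrates to L/2 = 1/3 over (0, 2/3).
∫_0^2/3 u² dx = 4/3, so ||u||_L² = 2*sqrt(3)/3.
∫_0^2/3 (u')² dx = 12*π^2, so ||u'||_L² = 2*sqrt(3)*π.
Ratio ||u||_L² / ||u'||_L² = 1/(3*π).
Sharp Poincaré constant on H^1_0(0, 2/3) is C_P = L/π = 2/(3*π), achieved by sin(3*π/2·x).
This is the k = 2 harmonic; the ratio L/(kπ) is strictly less than C_P = L/π, consistent with the sharp inequality ||u||_L² ≤ C_P ||u'||_L².


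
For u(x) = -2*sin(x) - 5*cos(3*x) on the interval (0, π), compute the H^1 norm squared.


||u||_{H^1(0,π)}^2 = 129*π

u'(x) = 15*sin(3*x) - 2*cos(x).
Expand u² and (u')² and integrate term by term on (0, π), using: for integers n ≥ 1, ∫_0^π sin²(nx) dx = ∫_0^π cos²(nx) dx = π/2; for n ≠ n', ∫_0^π sin(nx)sin(n'x) dx = ∫_0^π cos(nx)cos(n'x) dx = 0; and by product-to-sum, ∫_0^π sin(nx)cos(n'x) dx = ½∫_0^π [sin((n+n')x) + sin((n−n')x)] dx, which is 0 when n+n' is even and 2n/(n²−n'²) when n+n' is odd (it need not vanish on (0, π)).
  u² squared terms: (-5)²·∫cos(3x)² dx = 25·π/2 = 25*π/2;  (-2)²·∫sin(x)² dx = 4·π/2 = 2*π.
  u² cross terms: 2·(-5)·(-2)·∫cos(3x)·sin(x) dx = 20·(0) = 0.
  So ∫_0^π u² dx = 25*π/2 + 2*π + 0 = 29*π/2.
  (u')² squared terms: (-2)²·∫cos(x)² dx = 4·π/2 = 2*π;  (15)²·∫sin(3x)² dx = 225·π/2 = 225*π/2.
  (u')² cross terms: 2·(-2)·(15)·∫cos(x)·sin(3x) dx = -60·(0) = 0.
  So ∫_0^π (u')² dx = 2*π + 225*π/2 + 0 = 229*π/2.
||u||_{H^1}^2 = (29*π/2) + (229*π/2) = 129*π.


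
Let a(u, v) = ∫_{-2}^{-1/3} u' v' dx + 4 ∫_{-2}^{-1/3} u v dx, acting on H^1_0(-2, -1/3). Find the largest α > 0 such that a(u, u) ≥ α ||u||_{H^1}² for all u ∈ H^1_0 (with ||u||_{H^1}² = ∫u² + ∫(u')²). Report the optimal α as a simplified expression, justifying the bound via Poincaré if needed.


α = 1

Coercivity of a(·,·) on H^1_0(-2, -1/3) means a(u, u) ≥ α ||u||_{H^1}² for every u ∈ H^1_0.
The interval has length L = 5/3, and Poincaré/coercivity depend only on L. Here a(u, u) = ∫(u')² + (4)·∫u².
Here c = 4 ≥ 1, so a(u,u) = ∫(u')² + c∫u² ≥ ∫(u')² + ∫u² = ||u||_{H^1}², i.e. α = 1 works. No larger α is possible: a(u,u) ≥ α||u||_{H^1}² means (1−α)∫(u')² ≥ (α−c)∫u², and for the modes u_n = sin(nπ(x−x₀)/L) (x₀ the left endpoint) one has ∫u_n²/∫(u_n')² = (L/(nπ))² → 0, so a(u_n,u_n)/||u_n||_{H^1}² → 1. Hence the optimal constant is α = 1.
Therefore α = 1.


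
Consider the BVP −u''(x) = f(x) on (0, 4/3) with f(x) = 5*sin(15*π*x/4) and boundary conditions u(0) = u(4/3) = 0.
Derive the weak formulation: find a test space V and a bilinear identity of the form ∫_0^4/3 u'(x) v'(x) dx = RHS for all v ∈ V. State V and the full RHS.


V = H^1_0(0, 4/3) (so v(0) = v(4/3) = 0); weak form: ∫_0^4/3 u'v' dx = ∫_0^4/3 (5*sin(15*π*x/4)) v dx for all v ∈ V.

Multiply both sides by a test function v and integrate from 0 to 4/3:
  ∫_0^4/3 −u''(x) v(x) dx = ∫_0^4/3 f(x) v(x) dx.
Integrate the LHS by parts once:
  ∫_0^4/3 −u'' v dx = −[u'(x) v(x)]_0^4/3 + ∫_0^4/3 u'(x) v'(x) dx.
Thus ∫_0^4/3 u'(x) v'(x) dx = ∫_0^4/3 f(x) v(x) dx + [u'(x) v(x)]_0^4/3.
Choose V so that boundary terms are either known or forced to vanish.
u is Dirichlet: u(0) = u(4/3) = 0. Let V = H^1_0(0, 4/3); then v(0) = v(4/3) = 0, and [u' v]_0^4/3 = 0.
Weak formulation: find u (satisfying any essential BC) such that ∫_0^4/3 u'(x) v'(x) dx = ∫_0^4/3 f v dx for all v ∈ V.
Substituting f(x) = 5*sin(15*π*x/4), the right-hand side is ∫_0^4/3 (5*sin(15*π*x/4)) v dx.


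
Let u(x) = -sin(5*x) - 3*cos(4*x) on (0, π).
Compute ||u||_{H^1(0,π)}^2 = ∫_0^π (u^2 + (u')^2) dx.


||u||_{H^1(0,π)}^2 = 340/3 + 179*π/2

u'(x) = 12*sin(4*x) - 5*cos(5*x).
Expand u² and (u')² and integrate term by term on (0, π), using: for integers n ≥ 1, ∫_0^π sin²(nx) dx = ∫_0^π cos²(nx) dx = π/2; for n ≠ n', ∫_0^π sin(nx)sin(n'x) dx = ∫_0^π cos(nx)cos(n'x) dx = 0; and by product-to-sum, ∫_0^π sin(nx)cos(n'x) dx = ½∫_0^π [sin((n+n')x) + sin((n−n')x)] dx, which is 0 when n+n' is even and 2n/(n²−n'²) when n+n' is odd (it need not vanish on (0, π)).
  u² squared terms: (-1)²·∫sin(5x)² dx = 1·π/2 = π/2;  (-3)²·∫cos(4x)² dx = 9·π/2 = 9*π/2.
  u² cross terms: 2·(-1)·(-3)·∫sin(5x)·cos(4x) dx = 6·(10/9) = 20/3.
  So ∫_0^π u² dx = π/2 + 9*π/2 + 20/3 = 20/3 + 5*π.
  (u')² squared terms: (-5)²·∫cos(5x)² dx = 25·π/2 = 25*π/2;  (12)²·∫sin(4x)² dx = 144·π/2 = 72*π.
  (u')² cross terms: 2·(-5)·(12)·∫cos(5x)·sin(4x) dx = -120·(-8/9) = 320/3.
  So ∫_0^π (u')² dx = 25*π/2 + 72*π + 320/3 = 320/3 + 169*π/2.
||u||_{H^1}^2 = (20/3 + 5*π) + (320/3 + 169*π/2) = 340/3 + 179*π/2.


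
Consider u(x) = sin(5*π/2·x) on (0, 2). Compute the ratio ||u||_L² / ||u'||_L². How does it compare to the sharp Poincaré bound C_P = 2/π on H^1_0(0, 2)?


||u||_L² / ||u'||_L² = 2/(5*π) < C_P = 2/π.

u(x) = sin(5*π/2·x), so u'(x) = 5*π*cos(5*π*x/2)/2.
Writing u(x) = A·sin(kπx/L) with A = 1 and k = 5, use ∫_0^L sin²(kπx/L) dx = L/2 and ∫_0^L cos²(kπx/L) dx = L/2.
u² = 1·sin²(5*π/2·x) and (u')² = 25*π^2/4·cos²(5*π/2·x), and each of sin², cos² integrates to L/2 = 1 over (0, 2).
∫_0^2 u² dx = 1, so ||u||_L² = 1.
∫_0^2 (u')² dx = 25*π^2/4, so ||u'||_L² = 5*π/2.
Ratio ||u||_L² / ||u'||_L² = 2/(5*π).
Sharp Poincaré constant on H^1_0(0, 2) is C_P = L/π = 2/π, achieved by sin(π/2·x).
This is the k = 5 harmonic; the ratio L/(kπ) is strictly less than C_P = L/π, consistent with the sharp inequality ||u||_L² ≤ C_P ||u'||_L².


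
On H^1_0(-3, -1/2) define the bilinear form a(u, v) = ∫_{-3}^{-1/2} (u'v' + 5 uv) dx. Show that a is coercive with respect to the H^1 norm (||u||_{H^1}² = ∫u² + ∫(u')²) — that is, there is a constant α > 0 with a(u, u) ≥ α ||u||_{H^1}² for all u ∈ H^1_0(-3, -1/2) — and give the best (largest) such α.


α = 1

Coercivity of a(·,·) on H^1_0(-3, -1/2) means a(u, u) ≥ α ||u||_{H^1}² for every u ∈ H^1_0.
The interval has length L = 5/2, and Poincaré/coercivity depend only on L. Here a(u, u) = ∫(u')² + (5)·∫u².
Here c = 5 ≥ 1, so a(u,u) = ∫(u')² + c∫u² ≥ ∫(u')² + ∫u² = ||u||_{H^1}², i.e. α = 1 works. No larger α is possible: a(u,u) ≥ α||u||_{H^1}² means (1−α)∫(u')² ≥ (α−c)∫u², and for the modes u_n = sin(nπ(x−x₀)/L) (x₀ the left endpoint) one has ∫u_n²/∫(u_n')² = (L/(nπ))² → 0, so a(u_n,u_n)/||u_n||_{H^1}² → 1. Hence the optimal constant is α = 1.
Therefore α = 1.


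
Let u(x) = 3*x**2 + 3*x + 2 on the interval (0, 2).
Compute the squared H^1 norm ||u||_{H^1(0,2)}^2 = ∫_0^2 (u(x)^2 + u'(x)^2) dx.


||u||_{H^1}^2 = 2018/5

The H^1 norm (squared) on an interval (0, L) is
  ||u||_{H^1}^2 = ∫_0^L u(x)^2 dx + ∫_0^L u'(x)^2 dx.
Compute u'(x) = 6*x + 3.
Then u(x)^2 = 9*x**4 + 18*x**3 + 21*x**2 + 12*x + 4 and u'(x)^2 = 36*x**2 + 36*x + 9.
Integrate each monomial from 0 to 2 using ∫_0^2 c·x^n dx = c·2^(n+1)/(n+1):
  ∫_0^2 u(x)^2 dx = ∫_0^2 (9*x^4 + 18*x^3 + 21*x^2 + 12*x + 4) dx. Term by term:
    ∫_0^2 9*x^4 dx = 288/5;  ∫_0^2 18*x^3 dx = 72;  ∫_0^2 21*x^2 dx = 56;
    ∫_0^2 12*x dx = 24;  ∫_0^2 4 dx = 8.
  Sum: 288/5 + 72 + 56 + 24 + 8 = 1088/5.
  ∫_0^2 u'(x)^2 dx = ∫_0^2 (36*x^2 + 36*x + 9) dx. Term by term:
    ∫_0^2 36*x^2 dx = 96;  ∫_0^2 36*x dx = 72;  ∫_0^2 9 dx = 18.
  Sum: 96 + 72 + 18 = 186.
Adding: ||u||_{H^1}^2 = 1088/5 + 186 = 2018/5.


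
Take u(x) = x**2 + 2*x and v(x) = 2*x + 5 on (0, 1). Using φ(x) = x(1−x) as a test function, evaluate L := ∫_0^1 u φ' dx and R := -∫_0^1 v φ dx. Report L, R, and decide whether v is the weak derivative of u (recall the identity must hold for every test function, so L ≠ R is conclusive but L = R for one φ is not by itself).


LHS = -1/2, RHS = -1. No, v is not the weak derivative of u.

u(x) = x**2 + 2*x, classical derivative u'(x) = 2*x + 2.
φ(x) = x(1−x), so φ'(x) = 1 - 2*x.
Note φ(0) = φ(1) = 0, so the boundary term u·φ vanishes.
LHS = ∫_0^1 u(x) φ'(x) dx = ∫_0^1 (-2*x^3 - 3*x^2 + 2*x) dx. Term by term:
  ∫_0^1 -2*x^3 dx = -1/2;  ∫_0^1 -3*x^2 dx = -1;  ∫_0^1 2*x dx = 1.
Sum: -1/2 − 1 + 1 = -1/2.
So LHS = -1/2.
∫_0^1 v(x) φ(x) dx = ∫_0^1 (-2*x^3 - 3*x^2 + 5*x) dx. Term by term:
  ∫_0^1 -2*x^3 dx = -1/2;  ∫_0^1 -3*x^2 dx = -1;  ∫_0^1 5*x dx = 5/2.
Sum: -1/2 − 1 + 5/2 = 1.
So RHS = -∫_0^1 v(x) φ(x) dx = -1.
LHS − RHS = 1/2 ≠ 0, so the identity fails.
(For a valid weak derivative the identity must hold for EVERY test function, in particular this one. The failure shows v is NOT the weak derivative of u.)
Correct weak derivative would be u'(x) = 2*x + 2.


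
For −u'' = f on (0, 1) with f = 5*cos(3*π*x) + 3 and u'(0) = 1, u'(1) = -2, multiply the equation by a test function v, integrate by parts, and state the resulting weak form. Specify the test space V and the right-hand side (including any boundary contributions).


V = H^1(0, 1) (v unrestricted at boundary; u is determined up to an additive constant); weak form: ∫_0^1 u'v' dx = ∫_0^1 (5*cos(3*π*x) + 3) v dx − 2·v(1) − v(0) for all v ∈ V.

Multiply both sides by a test function v and integrate from 0 to 1:
  ∫_0^1 −u''(x) v(x) dx = ∫_0^1 f(x) v(x) dx.
Integrate the LHS by parts once:
  ∫_0^1 −u'' v dx = −[u'(x) v(x)]_0^1 + ∫_0^1 u'(x) v'(x) dx.
Thus ∫_0^1 u'(x) v'(x) dx = ∫_0^1 f(x) v(x) dx + [u'(x) v(x)]_0^1.
Choose V so that boundary terms are either known or forced to vanish.
u has inhomogeneous Neumann u'(0) = 1, u'(1) = -2. [u' v]_0^1 = (-2)·v(1) − (1)·v(0) = − 2·v(1) − v(0). Take V = H^1(0, 1); boundary term becomes part of RHS.
Weak formulation: find u (satisfying any essential BC) such that ∫_0^1 u'(x) v'(x) dx = ∫_0^1 f v dx − 2·v(1) − v(0) for all v ∈ V (Neumann data are natural BCs: they enter the RHS as boundary terms).
Substituting f(x) = 5*cos(3*π*x) + 3, the right-hand side is ∫_0^1 (5*cos(3*π*x) + 3) v dx − 2·v(1) − v(0).
Compatibility check (pure Neumann): taking v ≡ 1 ∈ V gives 0 = ∫_0^1 f dx + (-2) − (1), i.e. ∫_0^1 f dx must equal u'(0) − u'(1) = 3. Indeed ∫_0^1 (5*cos(3*π*x) + 3) dx = 3, so the data are compatible. The solution is then unique only up to an additive constant (fix it e.g. by requiring ∫_0^1 u dx = 0).


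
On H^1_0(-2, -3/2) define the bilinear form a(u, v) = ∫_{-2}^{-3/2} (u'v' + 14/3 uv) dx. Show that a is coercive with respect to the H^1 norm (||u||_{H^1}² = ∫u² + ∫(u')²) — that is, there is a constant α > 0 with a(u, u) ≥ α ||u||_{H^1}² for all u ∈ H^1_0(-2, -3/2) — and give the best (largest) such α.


α = 1

Coercivity of a(·,·) on H^1_0(-2, -3/2) means a(u, u) ≥ α ||u||_{H^1}² for every u ∈ H^1_0.
The interval has length L = 1/2, and Poincaré/coercivity depend only on L. Here a(u, u) = ∫(u')² + (14/3)·∫u².
Here c = 14/3 ≥ 1, so a(u,u) = ∫(u')² + c∫u² ≥ ∫(u')² + ∫u² = ||u||_{H^1}², i.e. α = 1 works. No larger α is possible: a(u,u) ≥ α||u||_{H^1}² means (1−α)∫(u')² ≥ (α−c)∫u², and for the modes u_n = sin(nπ(x−x₀)/L) (x₀ the left endpoint) one has ∫u_n²/∫(u_n')² = (L/(nπ))² → 0, so a(u_n,u_n)/||u_n||_{H^1}² → 1. Hence the optimal constant is α = 1.
Therefore α = 1.


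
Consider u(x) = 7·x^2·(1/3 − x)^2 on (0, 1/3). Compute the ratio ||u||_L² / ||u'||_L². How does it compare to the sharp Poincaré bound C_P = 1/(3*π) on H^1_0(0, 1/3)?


||u||_L² / ||u'||_L² = sqrt(3)/18 < C_P = 1/(3*π).

u(x) = 7·x^2·(1/3 − x)^2, so u'(x) = 14*x*(3*x - 1)*(6*x - 1)/9.
u(x) = 7·x^2·(1/3 − x)^2 vanishes at x = 0 and x = 1/3, so u ∈ H^1_0(0, 1/3). Differentiate via the product rule and integrate the resulting polynomials term by term.
  ∫_0^1/3 u² dx = ∫_0^1/3 (49*x^8 - 196*x^7/3 + 98*x^6/3 - 196*x^5/27 + 49*x^4/81) dx. Term by term:
    ∫_0^1/3 49*x^8 dx = 49/177147;  ∫_0^1/3 -196*x^7/3 dx = -49/39366;  ∫_0^1/3 98*x^6/3 dx = 14/6561;
    ∫_0^1/3 -196*x^5/27 dx = -98/59049;  ∫_0^1/3 49*x^4/81 dx = 49/98415.
  Sum: 49/177147 − 49/39366 + 14/6561 − 98/59049 + 49/98415 = 7/1771470.
  ∫_0^1/3 (u')² dx = ∫_0^1/3 (784*x^6 - 784*x^5 + 2548*x^4/9 - 392*x^3/9 + 196*x^2/81) dx. Term by term:
    ∫_0^1/3 784*x^6 dx = 112/2187;  ∫_0^1/3 -784*x^5 dx = -392/2187;  ∫_0^1/3 2548*x^4/9 dx = 2548/10935;
    ∫_0^1/3 -392*x^3/9 dx = -98/729;  ∫_0^1/3 196*x^2/81 dx = 196/6561.
  Sum: 112/2187 − 392/2187 + 2548/10935 − 98/729 + 196/6561 = 14/32805.
∫_0^1/3 u² dx = 7/1771470, so ||u||_L² = sqrt(210)/7290.
∫_0^1/3 (u')² dx = 14/32805, so ||u'||_L² = sqrt(70)/405.
Ratio ||u||_L² / ||u'||_L² = sqrt(3)/18.
Sharp Poincaré constant on H^1_0(0, 1/3) is C_P = L/π = 1/(3*π), achieved by sin(3*π·x).
A polynomial bump cannot attain the sharp Poincaré constant (only the first sine eigenfunction does), so the ratio is strictly less than C_P, consistent with ||u||_L² ≤ C_P ||u'||_L².


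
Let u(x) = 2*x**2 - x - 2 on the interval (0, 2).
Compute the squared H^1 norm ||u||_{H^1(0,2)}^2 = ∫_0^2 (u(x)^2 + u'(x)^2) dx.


||u||_{H^1}^2 = 178/5

The H^1 norm (squared) on an interval (0, L) is
  ||u||_{H^1}^2 = ∫_0^L u(x)^2 dx + ∫_0^L u'(x)^2 dx.
Compute u'(x) = 4*x - 1.
Then u(x)^2 = 4*x**4 - 4*x**3 - 7*x**2 + 4*x + 4 and u'(x)^2 = 16*x**2 - 8*x + 1.
Integrate each monomial from 0 to 2 using ∫_0^2 c·x^n dx = c·2^(n+1)/(n+1):
  ∫_0^2 u(x)^2 dx = ∫_0^2 (4*x^4 - 4*x^3 - 7*x^2 + 4*x + 4) dx. Term by term:
    ∫_0^2 4*x^4 dx = 128/5;  ∫_0^2 -4*x^3 dx = -16;  ∫_0^2 -7*x^2 dx = -56/3;
    ∫_0^2 4*x dx = 8;  ∫_0^2 4 dx = 8.
  Sum: 128/5 − 16 − 56/3 + 8 + 8 = 104/15.
  ∫_0^2 u'(x)^2 dx = ∫_0^2 (16*x^2 - 8*x + 1) dx. Term by term:
    ∫_0^2 16*x^2 dx = 128/3;  ∫_0^2 -8*x dx = -16;  ∫_0^2 1 dx = 2.
  Sum: 128/3 − 16 + 2 = 86/3.
Adding: ||u||_{H^1}^2 = 104/15 + 86/3 = 178/5.


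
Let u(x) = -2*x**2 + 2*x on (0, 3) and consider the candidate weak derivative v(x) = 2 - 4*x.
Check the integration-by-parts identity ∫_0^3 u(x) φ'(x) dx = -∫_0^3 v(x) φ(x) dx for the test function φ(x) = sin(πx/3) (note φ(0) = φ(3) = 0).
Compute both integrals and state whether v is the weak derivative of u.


LHS = 24/π, RHS = 24/π. Yes, v = u' weakly.

u(x) = -2*x**2 + 2*x, classical derivative u'(x) = 2 - 4*x.
φ(x) = sin(πx/3), so φ'(x) = π*cos(π*x/3)/3.
Note φ(0) = φ(3) = 0, so the boundary term u·φ vanishes.
LHS = ∫_0^3 u(x) φ'(x) dx = ∫_0^3 (-2*π*x^2*cos(π*x/3)/3 + 2*π*x*cos(π*x/3)/3) dx. Term by term:
  ∫_0^3 -2*π*x^2*cos(π*x/3)/3 dx = 36/π;  ∫_0^3 2*π*x*cos(π*x/3)/3 dx = -12/π.
Sum: 36/π − 12/π = 24/π.
So LHS = 24/π.
∫_0^3 v(x) φ(x) dx = ∫_0^3 (-4*x*sin(π*x/3) + 2*sin(π*x/3)) dx. Term by term:
  ∫_0^3 2*sin(π*x/3) dx = 12/π;  ∫_0^3 -4*x*sin(π*x/3) dx = -36/π.
Sum: 12/π − 36/π = -24/π.
So RHS = -∫_0^3 v(x) φ(x) dx = 24/π.
LHS = RHS, so the identity holds for this test φ.
Moreover u is smooth here and v(x) = u'(x) = 2 - 4*x pointwise, so the identity holds for every test function. Hence v is the weak derivative of u.


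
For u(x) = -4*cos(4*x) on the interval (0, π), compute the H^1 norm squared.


||u||_{H^1(0,π)}^2 = 136*π

u'(x) = 16*sin(4*x).
Expand u² and (u')² and integrate term by term on (0, π), using: for integers n ≥ 1, ∫_0^π sin²(nx) dx = ∫_0^π cos²(nx) dx = π/2; for n ≠ n', ∫_0^π sin(nx)sin(n'x) dx = ∫_0^π cos(nx)cos(n'x) dx = 0; and by product-to-sum, ∫_0^π sin(nx)cos(n'x) dx = ½∫_0^π [sin((n+n')x) + sin((n−n')x)] dx, which is 0 when n+n' is even and 2n/(n²−n'²) when n+n' is odd (it need not vanish on (0, π)).
  u² squared terms: (-4)²·∫cos(4x)² dx = 16·π/2 = 8*π.
  So ∫_0^π u² dx = 8*π.
  (u')² squared terms: (16)²·∫sin(4x)² dx = 256·π/2 = 128*π.
  So ∫_0^π (u')² dx = 128*π.
||u||_{H^1}^2 = (8*π) + (128*π) = 136*π.


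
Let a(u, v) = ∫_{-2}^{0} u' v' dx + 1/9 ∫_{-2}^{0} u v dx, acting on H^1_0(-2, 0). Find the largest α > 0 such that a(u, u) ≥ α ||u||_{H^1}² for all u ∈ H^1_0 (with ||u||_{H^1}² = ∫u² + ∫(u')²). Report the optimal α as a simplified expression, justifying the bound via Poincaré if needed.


α = (4/9 + π^2)/(4 + π^2)

Coercivity of a(·,·) on H^1_0(-2, 0) means a(u, u) ≥ α ||u||_{H^1}² for every u ∈ H^1_0.
The interval has length L = 2, and Poincaré/coercivity depend only on L. Here a(u, u) = ∫(u')² + (1/9)·∫u².
Here 0 < c = 1/9 < 1. The condition a(u,u) ≥ α||u||_{H^1}² reads (1−α)∫(u')² ≥ (α−c)∫u². Any admissible α is ≤ 1 (rapidly oscillating u have ∫u²/∫(u')² → 0), and α = 1 would force 0 ≥ (1−c)∫u², impossible since c < 1; so 1−α > 0. By the sharp Poincaré inequality on H^1_0 of an interval of length L, ∫(u')² ≥ (π/L)²∫u² with equality for the first sine mode sin(π(x−x₀)/L) (x₀ the left endpoint), so the inequality holds for all u iff (1−α)(π/L)² ≥ α − c, i.e. α ≤ ((π/L)² + c)/((π/L)² + 1) = (1 + c(L/π)²)/(1 + (L/π)²). With (π/L)² = π^2/4 and c = 1/9, the largest admissible constant is α = ((π/L)² + c)/((π/L)² + 1).
Simplifying, α = (4/9 + π^2)/(4 + π^2).


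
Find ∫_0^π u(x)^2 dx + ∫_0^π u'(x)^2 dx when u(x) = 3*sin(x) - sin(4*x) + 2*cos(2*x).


||u||_{H^1(0,π)}^2 = -40 + 55*π/2

u'(x) = -4*sin(2*x) + 3*cos(x) - 4*cos(4*x).
Expand u² and (u')² and integrate term by term on (0, π), using: for integers n ≥ 1, ∫_0^π sin²(nx) dx = ∫_0^π cos²(nx) dx = π/2; for n ≠ n', ∫_0^π sin(nx)sin(n'x) dx = ∫_0^π cos(nx)cos(n'x) dx = 0; and by product-to-sum, ∫_0^π sin(nx)cos(n'x) dx = ½∫_0^π [sin((n+n')x) + sin((n−n')x)] dx, which is 0 when n+n' is even and 2n/(n²−n'²) when n+n' is odd (it need not vanish on (0, π)).
  u² squared terms: (-1)²·∫sin(4x)² dx = 1·π/2 = π/2;  (2)²·∫cos(2x)² dx = 4·π/2 = 2*π;  (3)²·∫sin(x)² dx = 9·π/2 = 9*π/2.
  u² cross terms: 2·(-1)·(2)·∫sin(4x)·cos(2x) dx = -4·(0) = 0;  2·(-1)·(3)·∫sin(4x)·sin(x) dx = -6·(0) = 0;  2·(2)·(3)·∫cos(2x)·sin(x) dx = 12·(-2/3) = -8.
  So ∫_0^π u² dx = π/2 + 2*π + 9*π/2 + 0 + 0 − 8 = -8 + 7*π.
  (u')² squared terms: (-4)²·∫cos(4x)² dx = 16·π/2 = 8*π;  (-4)²·∫sin(2x)² dx = 16·π/2 = 8*π;  (3)²·∫cos(x)² dx = 9·π/2 = 9*π/2.
  (u')² cross terms: 2·(-4)·(-4)·∫cos(4x)·sin(2x) dx = 32·(0) = 0;  2·(-4)·(3)·∫cos(4x)·cos(x) dx = -24·(0) = 0;  2·(-4)·(3)·∫sin(2x)·cos(x) dx = -24·(4/3) = -32.
  So ∫_0^π (u')² dx = 8*π + 8*π + 9*π/2 + 0 + 0 − 32 = -32 + 41*π/2.
||u||_{H^1}^2 = (-8 + 7*π) + (-32 + 41*π/2) = -40 + 55*π/2.


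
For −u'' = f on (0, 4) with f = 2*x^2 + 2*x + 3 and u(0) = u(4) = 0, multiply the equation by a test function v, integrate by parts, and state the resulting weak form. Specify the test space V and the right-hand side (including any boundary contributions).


V = H^1_0(0, 4) (so v(0) = v(4) = 0); weak form: ∫_0^4 u'v' dx = ∫_0^4 (2*x^2 + 2*x + 3) v dx for all v ∈ V.

Multiply both sides by a test function v and integrate from 0 to 4:
  ∫_0^4 −u''(x) v(x) dx = ∫_0^4 f(x) v(x) dx.
Integrate the LHS by parts once:
  ∫_0^4 −u'' v dx = −[u'(x) v(x)]_0^4 + ∫_0^4 u'(x) v'(x) dx.
Thus ∫_0^4 u'(x) v'(x) dx = ∫_0^4 f(x) v(x) dx + [u'(x) v(x)]_0^4.
Choose V so that boundary terms are either known or forced to vanish.
u is Dirichlet: u(0) = u(4) = 0. Let V = H^1_0(0, 4); then v(0) = v(4) = 0, and [u' v]_0^4 = 0.
Weak formulation: find u (satisfying any essential BC) such that ∫_0^4 u'(x) v'(x) dx = ∫_0^4 f v dx for all v ∈ V.
Substituting f(x) = 2*x^2 + 2*x + 3, the right-hand side is ∫_0^4 (2*x^2 + 2*x + 3) v dx.


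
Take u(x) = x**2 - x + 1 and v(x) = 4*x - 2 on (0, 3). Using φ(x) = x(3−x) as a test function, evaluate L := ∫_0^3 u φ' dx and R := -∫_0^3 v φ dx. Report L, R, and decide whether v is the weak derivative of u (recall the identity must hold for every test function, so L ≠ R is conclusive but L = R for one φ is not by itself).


LHS = -9, RHS = -18. No, v is not the weak derivative of u.

u(x) = x**2 - x + 1, classical derivative u'(x) = 2*x - 1.
φ(x) = x(3−x), so φ'(x) = 3 - 2*x.
Note φ(0) = φ(3) = 0, so the boundary term u·φ vanishes.
LHS = ∫_0^3 u(x) φ'(x) dx = ∫_0^3 (-2*x^3 + 5*x^2 - 5*x + 3) dx. Term by term:
  ∫_0^3 -2*x^3 dx = -81/2;  ∫_0^3 5*x^2 dx = 45;  ∫_0^3 -5*x dx = -45/2;
  ∫_0^3 3 dx = 9.
Sum: -81/2 + 45 − 45/2 + 9 = -9.
So LHS = -9.
∫_0^3 v(x) φ(x) dx = ∫_0^3 (-4*x^3 + 14*x^2 - 6*x) dx. Term by term:
  ∫_0^3 -4*x^3 dx = -81;  ∫_0^3 14*x^2 dx = 126;  ∫_0^3 -6*x dx = -27.
Sum: -81 + 126 − 27 = 18.
So RHS = -∫_0^3 v(x) φ(x) dx = -18.
LHS − RHS = 9 ≠ 0, so the identity fails.
(For a valid weak derivative the identity must hold for EVERY test function, in particular this one. The failure shows v is NOT the weak derivative of u.)
Correct weak derivative would be u'(x) = 2*x - 1.


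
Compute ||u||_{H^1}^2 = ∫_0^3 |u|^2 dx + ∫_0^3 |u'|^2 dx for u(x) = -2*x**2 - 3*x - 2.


||u||_{H^1}^2 = 4677/5

The H^1 norm (squared) on an interval (0, L) is
  ||u||_{H^1}^2 = ∫_0^L u(x)^2 dx + ∫_0^L u'(x)^2 dx.
Compute u'(x) = -4*x - 3.
Then u(x)^2 = 4*x**4 + 12*x**3 + 17*x**2 + 12*x + 4 and u'(x)^2 = 16*x**2 + 24*x + 9.
Integrate each monomial from 0 to 3 using ∫_0^3 c·x^n dx = c·3^(n+1)/(n+1):
  ∫_0^3 u(x)^2 dx = ∫_0^3 (4*x^4 + 12*x^3 + 17*x^2 + 12*x + 4) dx. Term by term:
    ∫_0^3 4*x^4 dx = 972/5;  ∫_0^3 12*x^3 dx = 243;  ∫_0^3 17*x^2 dx = 153;
    ∫_0^3 12*x dx = 54;  ∫_0^3 4 dx = 12.
  Sum: 972/5 + 243 + 153 + 54 + 12 = 3282/5.
  ∫_0^3 u'(x)^2 dx = ∫_0^3 (16*x^2 + 24*x + 9) dx. Term by term:
    ∫_0^3 16*x^2 dx = 144;  ∫_0^3 24*x dx = 108;  ∫_0^3 9 dx = 27.
  Sum: 144 + 108 + 27 = 279.
Adding: ||u||_{H^1}^2 = 3282/5 + 279 = 4677/5.


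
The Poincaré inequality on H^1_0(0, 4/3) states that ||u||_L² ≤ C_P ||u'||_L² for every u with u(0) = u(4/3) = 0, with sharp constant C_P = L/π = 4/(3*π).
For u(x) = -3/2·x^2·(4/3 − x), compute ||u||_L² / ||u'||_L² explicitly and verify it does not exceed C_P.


||u||_L² / ||u'||_L² = 2*sqrt(14)/21 < C_P = 4/(3*π).

u(x) = -3/2·x^2·(4/3 − x), so u'(x) = x*(9*x - 8)/2.
u(x) = -3/2·x^2·(4/3 − x) vanishes at x = 0 and x = 4/3, so u ∈ H^1_0(0, 4/3). Differentiate via the product rule and integrate the resulting polynomials term by term.
  ∫_0^4/3 u² dx = ∫_0^4/3 (9*x^6/4 - 6*x^5 + 4*x^4) dx. Term by term:
    ∫_0^4/3 9*x^6/4 dx = 4096/1701;  ∫_0^4/3 -6*x^5 dx = -4096/729;  ∫_0^4/3 4*x^4 dx = 4096/1215.
  Sum: 4096/1701 − 4096/729 + 4096/1215 = 4096/25515.
  ∫_0^4/3 (u')² dx = ∫_0^4/3 (81*x^4/4 - 36*x^3 + 16*x^2) dx. Term by term:
    ∫_0^4/3 81*x^4/4 dx = 256/15;  ∫_0^4/3 -36*x^3 dx = -256/9;  ∫_0^4/3 16*x^2 dx = 1024/81.
  Sum: 256/15 − 256/9 + 1024/81 = 512/405.
∫_0^4/3 u² dx = 4096/25515, so ||u||_L² = 64*sqrt(35)/945.
∫_0^4/3 (u')² dx = 512/405, so ||u'||_L² = 16*sqrt(10)/45.
Ratio ||u||_L² / ||u'||_L² = 2*sqrt(14)/21.
Sharp Poincaré constant on H^1_0(0, 4/3) is C_P = L/π = 4/(3*π), achieved by sin(3*π/4·x).
A polynomial bump cannot attain the sharp Poincaré constant (only the first sine eigenfunction does), so the ratio is strictly less than C_P, consistent with ||u||_L² ≤ C_P ||u'||_L².


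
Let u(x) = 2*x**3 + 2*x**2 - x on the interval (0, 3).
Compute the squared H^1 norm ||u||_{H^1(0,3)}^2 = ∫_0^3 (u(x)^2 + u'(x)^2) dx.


||u||_{H^1}^2 = 170601/35

The H^1 norm (squared) on an interval (0, L) is
  ||u||_{H^1}^2 = ∫_0^L u(x)^2 dx + ∫_0^L u'(x)^2 dx.
Compute u'(x) = 6*x**2 + 4*x - 1.
Then u(x)^2 = 4*x**6 + 8*x**5 - 4*x**3 + x**2 and u'(x)^2 = 36*x**4 + 48*x**3 + 4*x**2 - 8*x + 1.
Integrate each monomial from 0 to 3 using ∫_0^3 c·x^n dx = c·3^(n+1)/(n+1):
  ∫_0^3 u(x)^2 dx = ∫_0^3 (4*x^6 + 8*x^5 - 4*x^3 + x^2) dx. Term by term:
    ∫_0^3 4*x^6 dx = 8748/7;  ∫_0^3 8*x^5 dx = 972;  ∫_0^3 -4*x^3 dx = -81;
    ∫_0^3 x^2 dx = 9.
  Sum: 8748/7 + 972 − 81 + 9 = 15048/7.
  ∫_0^3 u'(x)^2 dx = ∫_0^3 (36*x^4 + 48*x^3 + 4*x^2 - 8*x + 1) dx. Term by term:
    ∫_0^3 36*x^4 dx = 8748/5;  ∫_0^3 48*x^3 dx = 972;  ∫_0^3 4*x^2 dx = 36;
    ∫_0^3 -8*x dx = -36;  ∫_0^3 1 dx = 3.
  Sum: 8748/5 + 972 + 36 − 36 + 3 = 13623/5.
Adding: ||u||_{H^1}^2 = 15048/7 + 13623/5 = 170601/35.


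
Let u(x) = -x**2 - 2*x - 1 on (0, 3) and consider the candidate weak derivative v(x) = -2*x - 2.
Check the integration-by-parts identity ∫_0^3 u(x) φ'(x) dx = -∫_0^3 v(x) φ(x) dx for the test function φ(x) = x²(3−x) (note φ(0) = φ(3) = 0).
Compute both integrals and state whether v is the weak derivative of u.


LHS = 189/5, RHS = 189/5. Yes, v = u' weakly.

u(x) = -x**2 - 2*x - 1, classical derivative u'(x) = -2*x - 2.
φ(x) = x²(3−x), so φ'(x) = 3*x*(2 - x).
Note φ(0) = φ(3) = 0, so the boundary term u·φ vanishes.
LHS = ∫_0^3 u(x) φ'(x) dx = ∫_0^3 (3*x^4 - 9*x^2 - 6*x) dx. Term by term:
  ∫_0^3 3*x^4 dx = 729/5;  ∫_0^3 -9*x^2 dx = -81;  ∫_0^3 -6*x dx = -27.
Sum: 729/5 − 81 − 27 = 189/5.
So LHS = 189/5.
∫_0^3 v(x) φ(x) dx = ∫_0^3 (2*x^4 - 4*x^3 - 6*x^2) dx. Term by term:
  ∫_0^3 2*x^4 dx = 486/5;  ∫_0^3 -4*x^3 dx = -81;  ∫_0^3 -6*x^2 dx = -54.
Sum: 486/5 − 81 − 54 = -189/5.
So RHS = -∫_0^3 v(x) φ(x) dx = 189/5.
LHS = RHS, so the identity holds for this test φ.
Moreover u is smooth here and v(x) = u'(x) = -2*x - 2 pointwise, so the identity holds for every test function. Hence v is the weak derivative of u.


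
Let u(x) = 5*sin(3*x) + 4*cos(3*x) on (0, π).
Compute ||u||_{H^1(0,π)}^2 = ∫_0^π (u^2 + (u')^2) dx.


||u||_{H^1(0,π)}^2 = 205*π

u'(x) = -12*sin(3*x) + 15*cos(3*x).
Expand u² and (u')² and integrate term by term on (0, π), using: for integers n ≥ 1, ∫_0^π sin²(nx) dx = ∫_0^π cos²(nx) dx = π/2; for n ≠ n', ∫_0^π sin(nx)sin(n'x) dx = ∫_0^π cos(nx)cos(n'x) dx = 0; and by product-to-sum, ∫_0^π sin(nx)cos(n'x) dx = ½∫_0^π [sin((n+n')x) + sin((n−n')x)] dx, which is 0 when n+n' is even and 2n/(n²−n'²) when n+n' is odd (it need not vanish on (0, π)).
  u² squared terms: (4)²·∫cos(3x)² dx = 16·π/2 = 8*π;  (5)²·∫sin(3x)² dx = 25·π/2 = 25*π/2.
  u² cross terms: 2·(4)·(5)·∫cos(3x)·sin(3x) dx = 40·(0) = 0.
  So ∫_0^π u² dx = 8*π + 25*π/2 + 0 = 41*π/2.
  (u')² squared terms: (-12)²·∫sin(3x)² dx = 144·π/2 = 72*π;  (15)²·∫cos(3x)² dx = 225·π/2 = 225*π/2.
  (u')² cross terms: 2·(-12)·(15)·∫sin(3x)·cos(3x) dx = -360·(0) = 0.
  So ∫_0^π (u')² dx = 72*π + 225*π/2 + 0 = 369*π/2.
||u||_{H^1}^2 = (41*π/2) + (369*π/2) = 205*π.


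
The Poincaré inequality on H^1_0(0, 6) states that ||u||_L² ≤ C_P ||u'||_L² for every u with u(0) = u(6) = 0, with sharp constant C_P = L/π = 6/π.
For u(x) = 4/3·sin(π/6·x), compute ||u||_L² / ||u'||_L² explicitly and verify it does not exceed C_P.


||u||_L² / ||u'||_L² = 6/π = C_P.

u(x) = 4/3·sin(π/6·x), so u'(x) = 2*π*cos(π*x/6)/9.
Writing u(x) = A·sin(kπx/L) with A = 4/3 and k = 1, use ∫_0^L sin²(kπx/L) dx = L/2 and ∫_0^L cos²(kπx/L) dx = L/2.
u² = 16/9·sin²(π/6·x) and (u')² = 4*π^2/81·cos²(π/6·x), and each of sin², cos² integrates to L/2 = 3 over (0, 6).
∫_0^6 u² dx = 16/3, so ||u||_L² = 4*sqrt(3)/3.
∫_0^6 (u')² dx = 4*π^2/27, so ||u'||_L² = 2*sqrt(3)*π/9.
Ratio ||u||_L² / ||u'||_L² = 6/π.
Sharp Poincaré constant on H^1_0(0, 6) is C_P = L/π = 6/π, achieved by sin(π/6·x).
This is the k = 1 eigenfunction (up to amplitude), so the ratio equals the sharp Poincaré constant exactly.


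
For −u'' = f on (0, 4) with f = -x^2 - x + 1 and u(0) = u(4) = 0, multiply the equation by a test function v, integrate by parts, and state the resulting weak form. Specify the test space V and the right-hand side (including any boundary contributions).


V = H^1_0(0, 4) (so v(0) = v(4) = 0); weak form: ∫_0^4 u'v' dx = ∫_0^4 (-x^2 - x + 1) v dx for all v ∈ V.

Multiply both sides by a test function v and integrate from 0 to 4:
  ∫_0^4 −u''(x) v(x) dx = ∫_0^4 f(x) v(x) dx.
Integrate the LHS by parts once:
  ∫_0^4 −u'' v dx = −[u'(x) v(x)]_0^4 + ∫_0^4 u'(x) v'(x) dx.
Thus ∫_0^4 u'(x) v'(x) dx = ∫_0^4 f(x) v(x) dx + [u'(x) v(x)]_0^4.
Choose V so that boundary terms are either known or forced to vanish.
u is Dirichlet: u(0) = u(4) = 0. Let V = H^1_0(0, 4); then v(0) = v(4) = 0, and [u' v]_0^4 = 0.
Weak formulation: find u (satisfying any essential BC) such that ∫_0^4 u'(x) v'(x) dx = ∫_0^4 f v dx for all v ∈ V.
Substituting f(x) = -x^2 - x + 1, the right-hand side is ∫_0^4 (-x^2 - x + 1) v dx.


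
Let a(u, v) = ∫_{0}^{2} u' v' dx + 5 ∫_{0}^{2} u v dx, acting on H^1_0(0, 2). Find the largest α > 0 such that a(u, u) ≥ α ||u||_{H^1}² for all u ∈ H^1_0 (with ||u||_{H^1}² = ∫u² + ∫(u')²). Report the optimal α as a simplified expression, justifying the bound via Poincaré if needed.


α = 1

Coercivity of a(·,·) on H^1_0(0, 2) means a(u, u) ≥ α ||u||_{H^1}² for every u ∈ H^1_0.
The interval has length L = 2, and Poincaré/coercivity depend only on L. Here a(u, u) = ∫(u')² + (5)·∫u².
Here c = 5 ≥ 1, so a(u,u) = ∫(u')² + c∫u² ≥ ∫(u')² + ∫u² = ||u||_{H^1}², i.e. α = 1 works. No larger α is possible: a(u,u) ≥ α||u||_{H^1}² means (1−α)∫(u')² ≥ (α−c)∫u², and for the modes u_n = sin(nπ(x−x₀)/L) (x₀ the left endpoint) one has ∫u_n²/∫(u_n')² = (L/(nπ))² → 0, so a(u_n,u_n)/||u_n||_{H^1}² → 1. Hence the optimal constant is α = 1.
Therefore α = 1.


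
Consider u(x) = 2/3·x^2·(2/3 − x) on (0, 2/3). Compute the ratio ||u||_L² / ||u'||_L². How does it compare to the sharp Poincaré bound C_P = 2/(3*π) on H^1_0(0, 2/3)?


||u||_L² / ||u'||_L² = sqrt(14)/21 < C_P = 2/(3*π).

u(x) = 2/3·x^2·(2/3 − x), so u'(x) = 2*x*(4 - 9*x)/9.
u(x) = 2/3·x^2·(2/3 − x) vanishes at x = 0 and x = 2/3, so u ∈ H^1_0(0, 2/3). Differentiate via the product rule and integrate the resulting polynomials term by term.
  ∫_0^2/3 u² dx = ∫_0^2/3 (4*x^6/9 - 16*x^5/27 + 16*x^4/81) dx. Term by term:
    ∫_0^2/3 4*x^6/9 dx = 512/137781;  ∫_0^2/3 -16*x^5/27 dx = -512/59049;  ∫_0^2/3 16*x^4/81 dx = 512/98415.
  Sum: 512/137781 − 512/59049 + 512/98415 = 512/2066715.
  ∫_0^2/3 (u')² dx = ∫_0^2/3 (4*x^4 - 32*x^3/9 + 64*x^2/81) dx. Term by term:
    ∫_0^2/3 4*x^4 dx = 128/1215;  ∫_0^2/3 -32*x^3/9 dx = -128/729;  ∫_0^2/3 64*x^2/81 dx = 512/6561.
  Sum: 128/1215 − 128/729 + 512/6561 = 256/32805.
∫_0^2/3 u² dx = 512/2066715, so ||u||_L² = 16*sqrt(70)/8505.
∫_0^2/3 (u')² dx = 256/32805, so ||u'||_L² = 16*sqrt(5)/405.
Ratio ||u||_L² / ||u'||_L² = sqrt(14)/21.
Sharp Poincaré constant on H^1_0(0, 2/3) is C_P = L/π = 2/(3*π), achieved by sin(3*π/2·x).
A polynomial bump cannot attain the sharp Poincaré constant (only the first sine eigenfunction does), so the ratio is strictly less than C_P, consistent with ||u||_L² ≤ C_P ||u'||_L².


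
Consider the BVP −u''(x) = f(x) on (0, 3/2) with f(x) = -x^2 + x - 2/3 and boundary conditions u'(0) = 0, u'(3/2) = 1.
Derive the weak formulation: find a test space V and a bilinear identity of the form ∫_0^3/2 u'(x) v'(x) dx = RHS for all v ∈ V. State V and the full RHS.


V = H^1(0, 3/2) (v unrestricted at boundary; u is determined up to an additive constant); weak form: ∫_0^3/2 u'v' dx = ∫_0^3/2 (-x^2 + x - 2/3) v dx + v(3/2) for all v ∈ V.

Multiply both sides by a test function v and integrate from 0 to 3/2:
  ∫_0^3/2 −u''(x) v(x) dx = ∫_0^3/2 f(x) v(x) dx.
Integrate the LHS by parts once:
  ∫_0^3/2 −u'' v dx = −[u'(x) v(x)]_0^3/2 + ∫_0^3/2 u'(x) v'(x) dx.
Thus ∫_0^3/2 u'(x) v'(x) dx = ∫_0^3/2 f(x) v(x) dx + [u'(x) v(x)]_0^3/2.
Choose V so that boundary terms are either known or forced to vanish.
u has inhomogeneous Neumann u'(0) = 0, u'(3/2) = 1. [u' v]_0^3/2 = (1)·v(3/2) − (0)·v(0) = v(3/2). Take V = H^1(0, 3/2); boundary term becomes part of RHS.
Weak formulation: find u (satisfying any essential BC) such that ∫_0^3/2 u'(x) v'(x) dx = ∫_0^3/2 f v dx + v(3/2) for all v ∈ V (Neumann data are natural BCs: they enter the RHS as boundary terms).
Substituting f(x) = -x^2 + x - 2/3, the right-hand side is ∫_0^3/2 (-x^2 + x - 2/3) v dx + v(3/2).
Compatibility check (pure Neumann): taking v ≡ 1 ∈ V gives 0 = ∫_0^3/2 f dx + (1) − (0), i.e. ∫_0^3/2 f dx must equal u'(0) − u'(3/2) = -1. Indeed ∫_0^3/2 (-x^2 + x - 2/3) dx = -1, so the data are compatible. The solution is then unique only up to an additive constant (fix it e.g. by requiring ∫_0^3/2 u dx = 0).


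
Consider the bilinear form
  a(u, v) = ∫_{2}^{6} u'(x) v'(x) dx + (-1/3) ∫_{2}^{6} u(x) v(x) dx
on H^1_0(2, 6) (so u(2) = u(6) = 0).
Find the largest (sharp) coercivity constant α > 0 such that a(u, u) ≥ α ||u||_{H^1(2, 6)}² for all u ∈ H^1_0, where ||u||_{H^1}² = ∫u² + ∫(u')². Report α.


α = (-16/3 + π^2)/(π^2 + 16)

Coercivity of a(·,·) on H^1_0(2, 6) means a(u, u) ≥ α ||u||_{H^1}² for every u ∈ H^1_0.
The interval has length L = 4, and Poincaré/coercivity depend only on L. Here a(u, u) = ∫(u')² + (-1/3)·∫u².
Here c = -1/3 < 0 with |c| < (π/L)² = π^2/16, so coercivity still holds. The condition a(u,u) ≥ α||u||_{H^1}² reads (1−α)∫(u')² ≥ (α−c)∫u². Any admissible α is ≤ 1 (rapidly oscillating u have ∫u²/∫(u')² → 0), and α = 1 would force 0 ≥ (1−c)∫u², impossible since c < 1; so 1−α > 0. By the sharp Poincaré inequality on H^1_0 of an interval of length L, ∫(u')² ≥ (π/L)²∫u² with equality for the first sine mode sin(π(x−x₀)/L) (x₀ the left endpoint), so the inequality holds for all u iff (1−α)(π/L)² ≥ α − c, i.e. α ≤ ((π/L)² + c)/((π/L)² + 1) = (1 + c(L/π)²)/(1 + (L/π)²). (Direct route, valid since c ≤ 0: Poincaré gives c∫u² ≥ c(L/π)²∫(u')², so a(u,u) ≥ (1 + c(L/π)²)∫(u')², while ||u||_{H^1}² ≤ (1 + (L/π)²)∫(u')²; dividing yields the same α.) With (π/L)² = π^2/16 and c = -1/3, the largest admissible constant is α = ((π/L)² + c)/((π/L)² + 1).
Simplifying, α = (-16/3 + π^2)/(π^2 + 16).


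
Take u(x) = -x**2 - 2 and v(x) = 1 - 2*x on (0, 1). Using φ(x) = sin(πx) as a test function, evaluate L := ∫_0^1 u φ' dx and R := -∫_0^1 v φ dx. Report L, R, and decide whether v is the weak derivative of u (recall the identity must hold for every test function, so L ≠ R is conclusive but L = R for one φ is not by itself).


LHS = 2/π, RHS = 0. No, v is not the weak derivative of u.

u(x) = -x**2 - 2, classical derivative u'(x) = -2*x.
φ(x) = sin(πx), so φ'(x) = π*cos(π*x).
Note φ(0) = φ(1) = 0, so the boundary term u·φ vanishes.
LHS = ∫_0^1 u(x) φ'(x) dx = ∫_0^1 (-π*x^2*cos(π*x) - 2*π*cos(π*x)) dx. Term by term:
  ∫_0^1 -2*π*cos(π*x) dx = 0;  ∫_0^1 -π*x^2*cos(π*x) dx = 2/π.
Sum: 0 + 2/π = 2/π.
So LHS = 2/π.
∫_0^1 v(x) φ(x) dx = ∫_0^1 (-2*x*sin(π*x) + sin(π*x)) dx. Term by term:
  ∫_0^1 -2*x*sin(π*x) dx = -2/π;  ∫_0^1 sin(π*x) dx = 2/π.
Sum: -2/π + 2/π = 0.
So RHS = -∫_0^1 v(x) φ(x) dx = 0.
LHS − RHS = 2/π ≠ 0, so the identity fails.
(For a valid weak derivative the identity must hold for EVERY test function, in particular this one. The failure shows v is NOT the weak derivative of u.)
Correct weak derivative would be u'(x) = -2*x.


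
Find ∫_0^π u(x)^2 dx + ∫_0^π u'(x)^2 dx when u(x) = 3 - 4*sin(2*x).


||u||_{H^1(0,π)}^2 = 49*π

u'(x) = -8*cos(2*x).
Expand u² and (u')² and integrate term by term on (0, π), using: for integers n ≥ 1, ∫_0^π sin²(nx) dx = ∫_0^π cos²(nx) dx = π/2; for n ≠ n', ∫_0^π sin(nx)sin(n'x) dx = ∫_0^π cos(nx)cos(n'x) dx = 0; and by product-to-sum, ∫_0^π sin(nx)cos(n'x) dx = ½∫_0^π [sin((n+n')x) + sin((n−n')x)] dx, which is 0 when n+n' is even and 2n/(n²−n'²) when n+n' is odd (it need not vanish on (0, π)). For the constant mode: ∫_0^π 1 dx = π, ∫_0^π cos(nx) dx = 0, ∫_0^π sin(nx) dx = (1−(−1)^n)/n.
  u² squared terms: (3)²·∫1 dx = 9·π = 9*π;  (-4)²·∫sin(2x)² dx = 16·π/2 = 8*π.
  u² cross terms: 2·(3)·(-4)·∫1·sin(2x) dx = -24·(0) = 0.
  So ∫_0^π u² dx = 9*π + 8*π + 0 = 17*π.
  (u')² squared terms: (-8)²·∫cos(2x)² dx = 64·π/2 = 32*π.
  So ∫_0^π (u')² dx = 32*π.
||u||_{H^1}^2 = (17*π) + (32*π) = 49*π.


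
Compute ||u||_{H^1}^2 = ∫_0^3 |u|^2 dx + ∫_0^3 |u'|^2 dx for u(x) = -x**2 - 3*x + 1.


||u||_{H^1}^2 = 3261/10

The H^1 norm (squared) on an interval (0, L) is
  ||u||_{H^1}^2 = ∫_0^L u(x)^2 dx + ∫_0^L u'(x)^2 dx.
Compute u'(x) = -2*x - 3.
Then u(x)^2 = x**4 + 6*x**3 + 7*x**2 - 6*x + 1 and u'(x)^2 = 4*x**2 + 12*x + 9.
Integrate each monomial from 0 to 3 using ∫_0^3 c·x^n dx = c·3^(n+1)/(n+1):
  ∫_0^3 u(x)^2 dx = ∫_0^3 (x^4 + 6*x^3 + 7*x^2 - 6*x + 1) dx. Term by term:
    ∫_0^3 x^4 dx = 243/5;  ∫_0^3 6*x^3 dx = 243/2;  ∫_0^3 7*x^2 dx = 63;
    ∫_0^3 -6*x dx = -27;  ∫_0^3 1 dx = 3.
  Sum: 243/5 + 243/2 + 63 − 27 + 3 = 2091/10.
  ∫_0^3 u'(x)^2 dx = ∫_0^3 (4*x^2 + 12*x + 9) dx. Term by term:
    ∫_0^3 4*x^2 dx = 36;  ∫_0^3 12*x dx = 54;  ∫_0^3 9 dx = 27.
  Sum: 36 + 54 + 27 = 117.
Adding: ||u||_{H^1}^2 = 2091/10 + 117 = 3261/10.
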